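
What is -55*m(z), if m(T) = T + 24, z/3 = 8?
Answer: -2640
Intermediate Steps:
z = 24 (z = 3*8 = 24)
m(T) = 24 + T
-55*m(z) = -55*(24 + 24) = -55*48 = -2640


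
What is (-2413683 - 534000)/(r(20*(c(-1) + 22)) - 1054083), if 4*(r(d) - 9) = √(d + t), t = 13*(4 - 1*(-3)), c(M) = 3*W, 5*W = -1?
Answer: 16571072056224/5925717319699 + 3930244*√519/5925717319699 ≈ 2.7965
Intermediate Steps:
W = -⅕ (W = (⅕)*(-1) = -⅕ ≈ -0.20000)
c(M) = -⅗ (c(M) = 3*(-⅕) = -⅗)
t = 91 (t = 13*(4 + 3) = 13*7 = 91)
r(d) = 9 + √(91 + d)/4 (r(d) = 9 + √(d + 91)/4 = 9 + √(91 + d)/4)
(-2413683 - 534000)/(r(20*(c(-1) + 22)) - 1054083) = (-2413683 - 534000)/((9 + √(91 + 20*(-⅗ + 22))/4) - 1054083) = -2947683/((9 + √(91 + 20*(107/5))/4) - 1054083) = -2947683/((9 + √(91 + 428)/4) - 1054083) = -2947683/((9 + √519/4) - 1054083) = -2947683/(-1054074 + √519/4)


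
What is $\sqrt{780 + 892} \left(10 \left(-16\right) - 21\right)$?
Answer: $- 362 \sqrt{418} \approx -7401.1$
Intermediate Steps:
$\sqrt{780 + 892} \left(10 \left(-16\right) - 21\right) = \sqrt{1672} \left(-160 - 21\right) = 2 \sqrt{418} \left(-181\right) = - 362 \sqrt{418}$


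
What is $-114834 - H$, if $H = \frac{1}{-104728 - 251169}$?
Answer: $- \frac{40869076097}{355897} \approx -1.1483 \cdot 10^{5}$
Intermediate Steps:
$H = - \frac{1}{355897}$ ($H = \frac{1}{-355897} = - \frac{1}{355897} \approx -2.8098 \cdot 10^{-6}$)
$-114834 - H = -114834 - - \frac{1}{355897} = -114834 + \frac{1}{355897} = - \frac{40869076097}{355897}$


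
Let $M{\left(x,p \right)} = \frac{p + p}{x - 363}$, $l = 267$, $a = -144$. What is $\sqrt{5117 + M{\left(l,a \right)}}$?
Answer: $32 \sqrt{5} \approx 71.554$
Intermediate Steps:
$M{\left(x,p \right)} = \frac{2 p}{-363 + x}$
$\sqrt{5117 + M{\left(l,a \right)}} = \sqrt{5117 + 2 \left(-144\right) \frac{1}{-363 + 267}} = \sqrt{5117 + 2 \left(-144\right) \frac{1}{-96}} = \sqrt{5117 + 2 \left(-144\right) \left(- \frac{1}{96}\right)} = \sqrt{5117 + 3} = \sqrt{5120} = 32 \sqrt{5}$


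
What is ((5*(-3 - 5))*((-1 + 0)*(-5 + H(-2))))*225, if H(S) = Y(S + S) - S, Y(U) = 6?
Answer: 27000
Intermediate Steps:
H(S) = 6 - S
((5*(-3 - 5))*((-1 + 0)*(-5 + H(-2))))*225 = ((5*(-3 - 5))*((-1 + 0)*(-5 + (6 - 1*(-2)))))*225 = ((5*(-8))*(-(-5 + (6 + 2))))*225 = -(-40)*(-5 + 8)*225 = -(-40)*3*225 = -40*(-3)*225 = 120*225 = 27000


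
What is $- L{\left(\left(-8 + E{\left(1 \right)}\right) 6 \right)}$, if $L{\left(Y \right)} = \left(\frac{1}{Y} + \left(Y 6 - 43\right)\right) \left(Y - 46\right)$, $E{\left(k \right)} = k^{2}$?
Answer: $- \frac{545204}{21} \approx -25962.0$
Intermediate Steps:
$L{\left(Y \right)} = \left(-46 + Y\right) \left(-43 + \frac{1}{Y} + 6 Y\right)$ ($L{\left(Y \right)} = \left(\frac{1}{Y} + \left(6 Y - 43\right)\right) \left(-46 + Y\right) = \left(\frac{1}{Y} + \left(-43 + 6 Y\right)\right) \left(-46 + Y\right) = \left(-43 + \frac{1}{Y} + 6 Y\right) \left(-46 + Y\right) = \left(-46 + Y\right) \left(-43 + \frac{1}{Y} + 6 Y\right)$)
$- L{\left(\left(-8 + E{\left(1 \right)}\right) 6 \right)} = - (1979 - 319 \left(-8 + 1^{2}\right) 6 - \frac{46}{\left(-8 + 1^{2}\right) 6} + 6 \left(\left(-8 + 1^{2}\right) 6\right)^{2}) = - (1979 - 319 \left(-8 + 1\right) 6 - \frac{46}{\left(-8 + 1\right) 6} + 6 \left(\left(-8 + 1\right) 6\right)^{2}) = - (1979 - 319 \left(\left(-7\right) 6\right) - \frac{46}{\left(-7\right) 6} + 6 \left(\left(-7\right) 6\right)^{2}) = - (1979 - -13398 - \frac{46}{-42} + 6 \left(-42\right)^{2}) = - (1979 + 13398 - - \frac{23}{21} + 6 \cdot 1764) = - (1979 + 13398 + \frac{23}{21} + 10584) = \left(-1\right) \frac{545204}{21} = - \frac{545204}{21}$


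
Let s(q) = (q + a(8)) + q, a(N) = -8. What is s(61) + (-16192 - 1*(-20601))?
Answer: 4523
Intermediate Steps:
s(q) = -8 + 2*q (s(q) = (q - 8) + q = (-8 + q) + q = -8 + 2*q)
s(61) + (-16192 - 1*(-20601)) = (-8 + 2*61) + (-16192 - 1*(-20601)) = (-8 + 122) + (-16192 + 20601) = 114 + 4409 = 4523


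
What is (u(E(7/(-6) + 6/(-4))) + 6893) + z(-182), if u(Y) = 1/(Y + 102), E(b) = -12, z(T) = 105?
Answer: 629821/90 ≈ 6998.0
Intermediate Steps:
u(Y) = 1/(102 + Y)
(u(E(7/(-6) + 6/(-4))) + 6893) + z(-182) = (1/(102 - 12) + 6893) + 105 = (1/90 + 6893) + 105 = 620371/90 + 105 = 629821/90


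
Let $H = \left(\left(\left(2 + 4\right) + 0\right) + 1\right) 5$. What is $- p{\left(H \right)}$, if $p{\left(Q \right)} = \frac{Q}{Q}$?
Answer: $-1$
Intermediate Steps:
$H = 35$ ($H = \left(\left(6 + 0\right) + 1\right) 5 = \left(6 + 1\right) 5 = 7 \cdot 5 = 35$)
$p{\left(Q \right)} = 1$
$- p{\left(H \right)} = \left(-1\right) 1 = -1$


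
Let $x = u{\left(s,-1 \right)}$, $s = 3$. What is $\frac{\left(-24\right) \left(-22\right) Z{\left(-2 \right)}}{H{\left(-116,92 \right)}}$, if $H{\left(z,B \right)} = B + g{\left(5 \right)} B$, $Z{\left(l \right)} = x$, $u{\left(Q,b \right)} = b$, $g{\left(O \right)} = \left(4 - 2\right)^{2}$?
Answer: $- \frac{132}{115} \approx -1.1478$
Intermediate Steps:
$g{\left(O \right)} = 4$ ($g{\left(O \right)} = 2^{2} = 4$)
$x = -1$
$Z{\left(l \right)} = -1$
$H{\left(z,B \right)} = 5 B$ ($H{\left(z,B \right)} = B + 4 B = 5 B$)
$\frac{\left(-24\right) \left(-22\right) Z{\left(-2 \right)}}{H{\left(-116,92 \right)}} = \frac{\left(-24\right) \left(-22\right) \left(-1\right)}{5 \cdot 92} = \frac{528 \left(-1\right)}{460} = \left(-528\right) \frac{1}{460} = - \frac{132}{115}$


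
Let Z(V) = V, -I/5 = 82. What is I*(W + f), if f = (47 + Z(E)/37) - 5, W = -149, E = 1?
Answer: 1622780/37 ≈ 43859.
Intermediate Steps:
I = -410 (I = -5*82 = -410)
f = 1555/37 (f = (47 + 1/37) - 5 = 1740/37 - 5 = 1555/37 ≈ 42.027)
I*(W + f) = -410*(-149 + 1555/37) = -410*(-3958/37) = 1622780/37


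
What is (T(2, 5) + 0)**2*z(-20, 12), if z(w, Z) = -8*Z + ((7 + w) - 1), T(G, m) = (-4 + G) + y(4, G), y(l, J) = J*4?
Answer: -3960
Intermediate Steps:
y(l, J) = 4*J
T(G, m) = -4 + 5*G (T(G, m) = (-4 + G) + 4*G = -4 + 5*G)
z(w, Z) = 6 + w - 8*Z (z(w, Z) = -8*Z + (6 + w) = 6 + w - 8*Z)
(T(2, 5) + 0)**2*z(-20, 12) = ((-4 + 5*2) + 0)**2*(6 - 20 - 8*12) = ((-4 + 10) + 0)**2*(6 - 20 - 96) = (6 + 0)**2*(-110) = 6**2*(-110) = 36*(-110) = -3960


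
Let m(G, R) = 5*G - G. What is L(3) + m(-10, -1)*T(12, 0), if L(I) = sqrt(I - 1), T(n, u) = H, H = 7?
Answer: -280 + sqrt(2) ≈ -278.59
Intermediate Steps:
m(G, R) = 4*G
T(n, u) = 7
L(I) = sqrt(-1 + I)
L(3) + m(-10, -1)*T(12, 0) = sqrt(-1 + 3) + (4*(-10))*7 = sqrt(2) - 40*7 = sqrt(2) - 280 = -280 + sqrt(2)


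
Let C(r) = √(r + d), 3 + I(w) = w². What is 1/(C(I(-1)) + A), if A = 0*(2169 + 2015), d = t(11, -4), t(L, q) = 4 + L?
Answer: √13/13 ≈ 0.27735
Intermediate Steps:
d = 15 (d = 4 + 11 = 15)
I(w) = -3 + w²
C(r) = √(15 + r) (C(r) = √(r + 15) = √(15 + r))
A = 0 (A = 0*4184 = 0)
1/(C(I(-1)) + A) = 1/(√(15 + (-3 + (-1)²)) + 0) = 1/(√(15 + (-3 + 1)) + 0) = 1/(√(15 - 2) + 0) = 1/(√13 + 0) = 1/(√13) = √13/13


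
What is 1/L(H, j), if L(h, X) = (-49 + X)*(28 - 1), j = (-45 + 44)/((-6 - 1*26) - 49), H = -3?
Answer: -3/3968 ≈ -0.00075605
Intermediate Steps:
j = 1/81 (j = -1/((-6 - 26) - 49) = -1/(-32 - 49) = -1/(-81) = -1*(-1/81) = 1/81 ≈ 0.012346)
L(h, X) = -1323 + 27*X (L(h, X) = (-49 + X)*27 = -1323 + 27*X)
1/L(H, j) = 1/(-1323 + 27*(1/81)) = 1/(-1323 + ⅓) = 1/(-3968/3) = -3/3968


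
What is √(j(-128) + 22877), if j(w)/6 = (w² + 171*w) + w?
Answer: I*√10915 ≈ 104.47*I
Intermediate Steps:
j(w) = 6*w² + 1032*w (j(w) = 6*((w² + 171*w) + w) = 6*(w² + 172*w) = 6*w² + 1032*w)
√(j(-128) + 22877) = √(6*(-128)*(172 - 128) + 22877) = √(6*(-128)*44 + 22877) = √(-33792 + 22877) = √(-10915) = I*√10915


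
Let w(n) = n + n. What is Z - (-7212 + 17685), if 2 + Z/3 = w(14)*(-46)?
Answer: -14343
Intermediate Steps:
w(n) = 2*n
Z = -3870 (Z = -6 + 3*((2*14)*(-46)) = -6 + 3*(28*(-46)) = -6 + 3*(-1288) = -6 - 3864 = -3870)
Z - (-7212 + 17685) = -3870 - (-7212 + 17685) = -3870 - 1*10473 = -3870 - 10473 = -14343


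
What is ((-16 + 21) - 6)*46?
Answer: -46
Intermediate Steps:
((-16 + 21) - 6)*46 = (5 - 6)*46 = -1*46 = -46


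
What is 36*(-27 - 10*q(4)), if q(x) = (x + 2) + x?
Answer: -4572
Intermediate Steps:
q(x) = 2 + 2*x (q(x) = (2 + x) + x = 2 + 2*x)
36*(-27 - 10*q(4)) = 36*(-27 - 10*(2 + 2*4)) = 36*(-27 - 10*(2 + 8)) = 36*(-27 - 10*10) = 36*(-27 - 100) = 36*(-127) = -4572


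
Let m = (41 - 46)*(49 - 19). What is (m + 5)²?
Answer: 21025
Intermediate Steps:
m = -150 (m = -5*30 = -150)
(m + 5)² = (-150 + 5)² = (-145)² = 21025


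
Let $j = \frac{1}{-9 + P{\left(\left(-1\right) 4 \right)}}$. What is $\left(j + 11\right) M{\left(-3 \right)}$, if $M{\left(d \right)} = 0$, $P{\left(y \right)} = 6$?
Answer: $0$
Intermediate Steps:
$j = - \frac{1}{3}$ ($j = \frac{1}{-9 + 6} = \frac{1}{-3} = - \frac{1}{3} \approx -0.33333$)
$\left(j + 11\right) M{\left(-3 \right)} = \left(- \frac{1}{3} + 11\right) 0 = \frac{32}{3} \cdot 0 = 0$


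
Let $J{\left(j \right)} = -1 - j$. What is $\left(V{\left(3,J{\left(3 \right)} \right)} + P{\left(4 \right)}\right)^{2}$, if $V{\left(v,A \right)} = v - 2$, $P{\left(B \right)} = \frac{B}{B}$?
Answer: $4$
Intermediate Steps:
$P{\left(B \right)} = 1$
$V{\left(v,A \right)} = -2 + v$
$\left(V{\left(3,J{\left(3 \right)} \right)} + P{\left(4 \right)}\right)^{2} = \left(\left(-2 + 3\right) + 1\right)^{2} = \left(1 + 1\right)^{2} = 2^{2} = 4$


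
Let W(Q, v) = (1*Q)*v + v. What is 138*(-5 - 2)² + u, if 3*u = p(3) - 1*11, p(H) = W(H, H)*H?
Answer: 20311/3 ≈ 6770.3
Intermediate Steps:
W(Q, v) = v + Q*v (W(Q, v) = Q*v + v = v + Q*v)
p(H) = H²*(1 + H) (p(H) = (H*(1 + H))*H = H²*(1 + H))
u = 25/3 (u = (3²*(1 + 3) - 1*11)/3 = (9*4 - 11)/3 = (36 - 11)/3 = (⅓)*25 = 25/3 ≈ 8.3333)
138*(-5 - 2)² + u = 138*(-5 - 2)² + 25/3 = 138*(-7)² + 25/3 = 138*49 + 25/3 = 6762 + 25/3 = 20311/3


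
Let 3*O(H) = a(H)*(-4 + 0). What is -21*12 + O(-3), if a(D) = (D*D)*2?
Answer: -276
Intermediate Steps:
a(D) = 2*D² (a(D) = D²*2 = 2*D²)
O(H) = -8*H²/3 (O(H) = ((2*H²)*(-4 + 0))/3 = ((2*H²)*(-4))/3 = (-8*H²)/3 = -8*H²/3)
-21*12 + O(-3) = -21*12 - 8/3*(-3)² = -252 - 8/3*9 = -252 - 24 = -276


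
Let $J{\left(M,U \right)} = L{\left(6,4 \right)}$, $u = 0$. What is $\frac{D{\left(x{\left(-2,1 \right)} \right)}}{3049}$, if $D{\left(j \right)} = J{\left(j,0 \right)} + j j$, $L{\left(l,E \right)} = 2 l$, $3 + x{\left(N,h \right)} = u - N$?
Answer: $\frac{13}{3049} \approx 0.0042637$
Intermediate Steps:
$x{\left(N,h \right)} = -3 - N$ ($x{\left(N,h \right)} = -3 + \left(0 - N\right) = -3 - N$)
$J{\left(M,U \right)} = 12$ ($J{\left(M,U \right)} = 2 \cdot 6 = 12$)
$D{\left(j \right)} = 12 + j^{2}$ ($D{\left(j \right)} = 12 + j j = 12 + j^{2}$)
$\frac{D{\left(x{\left(-2,1 \right)} \right)}}{3049} = \frac{12 + \left(-3 - -2\right)^{2}}{3049} = \left(12 + \left(-3 + 2\right)^{2}\right) \frac{1}{3049} = \left(12 + \left(-1\right)^{2}\right) \frac{1}{3049} = \left(12 + 1\right) \frac{1}{3049} = 13 \cdot \frac{1}{3049} = \frac{13}{3049}$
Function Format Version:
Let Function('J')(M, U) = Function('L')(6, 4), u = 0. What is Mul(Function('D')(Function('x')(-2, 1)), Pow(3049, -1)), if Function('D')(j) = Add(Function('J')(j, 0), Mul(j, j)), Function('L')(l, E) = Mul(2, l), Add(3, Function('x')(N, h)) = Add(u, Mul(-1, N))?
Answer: Rational(13, 3049) ≈ 0.0042637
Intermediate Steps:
Function('x')(N, h) = Add(-3, Mul(-1, N)) (Function('x')(N, h) = Add(-3, Add(0, Mul(-1, N))) = Add(-3, Mul(-1, N)))
Function('J')(M, U) = 12 (Function('J')(M, U) = Mul(2, 6) = 12)
Function('D')(j) = Add(12, Pow(j, 2)) (Function('D')(j) = Add(12, Mul(j, j)) = Add(12, Pow(j, 2)))
Mul(Function('D')(Function('x')(-2, 1)), Pow(3049, -1)) = Mul(Add(12, Pow(Add(-3, Mul(-1, -2)), 2)), Pow(3049, -1)) = Mul(Add(12, Pow(Add(-3, 2), 2)), Rational(1, 3049)) = Mul(Add(12, Pow(-1, 2)), Rational(1, 3049)) = Mul(Add(12, 1), Rational(1, 3049)) = Mul(13, Rational(1, 3049)) = Rational(13, 3049)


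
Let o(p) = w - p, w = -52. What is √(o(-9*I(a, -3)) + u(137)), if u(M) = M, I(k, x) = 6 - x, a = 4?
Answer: √166 ≈ 12.884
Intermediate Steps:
o(p) = -52 - p
√(o(-9*I(a, -3)) + u(137)) = √((-52 - (-9)*(6 - 1*(-3))) + 137) = √((-52 - (-9)*(6 + 3)) + 137) = √((-52 - (-9)*9) + 137) = √((-52 - 1*(-81)) + 137) = √((-52 + 81) + 137) = √(29 + 137) = √166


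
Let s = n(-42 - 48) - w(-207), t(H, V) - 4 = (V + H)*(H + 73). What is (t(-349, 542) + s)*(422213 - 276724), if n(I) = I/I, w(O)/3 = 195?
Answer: -7834291672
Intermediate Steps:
t(H, V) = 4 + (73 + H)*(H + V) (t(H, V) = 4 + (V + H)*(H + 73) = 4 + (H + V)*(73 + H) = 4 + (73 + H)*(H + V))
w(O) = 585 (w(O) = 3*195 = 585)
n(I) = 1
s = -584 (s = 1 - 1*585 = 1 - 585 = -584)
(t(-349, 542) + s)*(422213 - 276724) = ((4 + (-349)**2 + 73*(-349) + 73*542 - 349*542) - 584)*(422213 - 276724) = ((4 + 121801 - 25477 + 39566 - 189158) - 584)*145489 = (-53264 - 584)*145489 = -53848*145489 = -7834291672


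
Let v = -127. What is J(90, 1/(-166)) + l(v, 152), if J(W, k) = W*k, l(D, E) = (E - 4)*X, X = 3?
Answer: 36807/83 ≈ 443.46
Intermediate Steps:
l(D, E) = -12 + 3*E (l(D, E) = (E - 4)*3 = (-4 + E)*3 = -12 + 3*E)
J(90, 1/(-166)) + l(v, 152) = 90/(-166) + (-12 + 3*152) = 90*(-1/166) + (-12 + 456) = -45/83 + 444 = 36807/83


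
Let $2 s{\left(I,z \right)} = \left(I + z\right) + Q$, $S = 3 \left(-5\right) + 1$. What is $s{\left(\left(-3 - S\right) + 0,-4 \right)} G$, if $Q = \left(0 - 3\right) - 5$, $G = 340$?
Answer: $-170$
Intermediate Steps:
$Q = -8$ ($Q = -3 - 5 = -8$)
$S = -14$ ($S = -15 + 1 = -14$)
$s{\left(I,z \right)} = -4 + \frac{I}{2} + \frac{z}{2}$ ($s{\left(I,z \right)} = \frac{\left(I + z\right) - 8}{2} = \frac{-8 + I + z}{2} = -4 + \frac{I}{2} + \frac{z}{2}$)
$s{\left(\left(-3 - S\right) + 0,-4 \right)} G = \left(-4 + \frac{\left(-3 - -14\right) + 0}{2} + \frac{1}{2} \left(-4\right)\right) 340 = \left(-4 + \frac{\left(-3 + 14\right) + 0}{2} - 2\right) 340 = \left(-4 + \frac{11 + 0}{2} - 2\right) 340 = \left(-4 + \frac{1}{2} \cdot 11 - 2\right) 340 = \left(-4 + \frac{11}{2} - 2\right) 340 = \left(- \frac{1}{2}\right) 340 = -170$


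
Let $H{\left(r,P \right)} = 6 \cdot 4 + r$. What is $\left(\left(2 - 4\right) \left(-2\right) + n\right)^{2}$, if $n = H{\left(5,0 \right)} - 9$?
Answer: $576$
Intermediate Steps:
$H{\left(r,P \right)} = 24 + r$
$n = 20$ ($n = \left(24 + 5\right) - 9 = 29 - 9 = 20$)
$\left(\left(2 - 4\right) \left(-2\right) + n\right)^{2} = \left(\left(2 - 4\right) \left(-2\right) + 20\right)^{2} = \left(\left(-2\right) \left(-2\right) + 20\right)^{2} = \left(4 + 20\right)^{2} = 24^{2} = 576$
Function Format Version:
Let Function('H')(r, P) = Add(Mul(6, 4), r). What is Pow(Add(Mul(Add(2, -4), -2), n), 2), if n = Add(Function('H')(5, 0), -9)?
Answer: 576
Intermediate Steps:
Function('H')(r, P) = Add(24, r)
n = 20 (n = Add(Add(24, 5), -9) = Add(29, -9) = 20)
Pow(Add(Mul(Add(2, -4), -2), n), 2) = Pow(Add(Mul(Add(2, -4), -2), 20), 2) = Pow(Add(Mul(-2, -2), 20), 2) = Pow(Add(4, 20), 2) = Pow(24, 2) = 576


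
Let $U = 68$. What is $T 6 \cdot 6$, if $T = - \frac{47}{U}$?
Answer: $- \frac{423}{17} \approx -24.882$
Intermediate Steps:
$T = - \frac{47}{68} \approx -0.69118$
$T 6 \cdot 6 = - \frac{47 \cdot 6 \cdot 6}{68} = \left(- \frac{47}{68}\right) 36 = - \frac{423}{17}$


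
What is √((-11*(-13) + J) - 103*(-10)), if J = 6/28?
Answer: 15*√1022/14 ≈ 34.252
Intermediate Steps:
J = 3/14 (J = 6*(1/28) = 3/14 ≈ 0.21429)
√((-11*(-13) + J) - 103*(-10)) = √((-11*(-13) + 3/14) - 103*(-10)) = √((143 + 3/14) + 1030) = √(2005/14 + 1030) = √(16425/14) = 15*√1022/14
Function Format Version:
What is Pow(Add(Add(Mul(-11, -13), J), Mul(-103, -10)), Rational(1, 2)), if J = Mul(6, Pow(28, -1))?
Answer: Mul(Rational(15, 14), Pow(1022, Rational(1, 2))) ≈ 34.252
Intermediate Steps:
J = Rational(3, 14) (J = Mul(6, Rational(1, 28)) = Rational(3, 14) ≈ 0.21429)
Pow(Add(Add(Mul(-11, -13), J), Mul(-103, -10)), Rational(1, 2)) = Pow(Add(Add(Mul(-11, -13), Rational(3, 14)), Mul(-103, -10)), Rational(1, 2)) = Pow(Add(Add(143, Rational(3, 14)), 1030), Rational(1, 2)) = Pow(Add(Rational(2005, 14), 1030), Rational(1, 2)) = Pow(Rational(16425, 14), Rational(1, 2)) = Mul(Rational(15, 14), Pow(1022, Rational(1, 2)))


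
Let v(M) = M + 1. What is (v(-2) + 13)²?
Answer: 144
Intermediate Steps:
v(M) = 1 + M
(v(-2) + 13)² = ((1 - 2) + 13)² = (-1 + 13)² = 12² = 144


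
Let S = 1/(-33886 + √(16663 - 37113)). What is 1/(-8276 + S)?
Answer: -9503177280982/78648295457847569 + 5*I*√818/78648295457847569 ≈ -0.00012083 + 1.8183e-15*I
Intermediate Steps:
S = 1/(-33886 + 5*I*√818) (S = 1/(-33886 + √(-20450)) = 1/(-33886 + 5*I*√818) ≈ -2.951e-5 - 1.245e-7*I)
1/(-8276 + S) = 1/(-8276 + (-16943/574140723 - 5*I*√818/1148281446)) = 1/(-4751588640491/574140723 - 5*I*√818/1148281446)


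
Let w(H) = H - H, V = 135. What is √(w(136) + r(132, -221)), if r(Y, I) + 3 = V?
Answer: 2*√33 ≈ 11.489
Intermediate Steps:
r(Y, I) = 132 (r(Y, I) = -3 + 135 = 132)
w(H) = 0
√(w(136) + r(132, -221)) = √(0 + 132) = √132 = 2*√33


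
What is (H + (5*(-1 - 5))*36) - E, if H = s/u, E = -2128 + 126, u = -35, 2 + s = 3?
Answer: 32269/35 ≈ 921.97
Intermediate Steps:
s = 1 (s = -2 + 3 = 1)
E = -2002
H = -1/35 (H = 1/(-35) = 1*(-1/35) = -1/35 ≈ -0.028571)
(H + (5*(-1 - 5))*36) - E = (-1/35 + (5*(-1 - 5))*36) - 1*(-2002) = (-1/35 + (5*(-6))*36) + 2002 = (-1/35 - 30*36) + 2002 = (-1/35 - 1080) + 2002 = -37801/35 + 2002 = 32269/35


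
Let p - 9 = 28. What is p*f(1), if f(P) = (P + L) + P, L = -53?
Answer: -1887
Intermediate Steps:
p = 37 (p = 9 + 28 = 37)
f(P) = -53 + 2*P (f(P) = (P - 53) + P = (-53 + P) + P = -53 + 2*P)
p*f(1) = 37*(-53 + 2*1) = 37*(-53 + 2) = 37*(-51) = -1887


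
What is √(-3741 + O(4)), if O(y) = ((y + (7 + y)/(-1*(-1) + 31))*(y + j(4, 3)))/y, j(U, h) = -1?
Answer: 3*I*√106318/16 ≈ 61.137*I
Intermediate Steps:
O(y) = (-1 + y)*(7/32 + 33*y/32)/y (O(y) = ((y + (7 + y)/(-1*(-1) + 31))*(y - 1))/y = ((y + (7 + y)/(1 + 31))*(-1 + y))/y = ((y + (7 + y)/32)*(-1 + y))/y = ((y + (7 + y)*(1/32))*(-1 + y))/y = ((y + (7/32 + y/32))*(-1 + y))/y = ((7/32 + 33*y/32)*(-1 + y))/y = ((-1 + y)*(7/32 + 33*y/32))/y = (-1 + y)*(7/32 + 33*y/32)/y)
√(-3741 + O(4)) = √(-3741 + (1/32)*(-7 + 4*(-26 + 33*4))/4) = √(-3741 + (1/32)*(¼)*(-7 + 4*(-26 + 132))) = √(-3741 + (1/32)*(¼)*(-7 + 4*106)) = √(-3741 + (1/32)*(¼)*(-7 + 424)) = √(-3741 + (1/32)*(¼)*417) = √(-3741 + 417/128) = √(-478431/128) = 3*I*√106318/16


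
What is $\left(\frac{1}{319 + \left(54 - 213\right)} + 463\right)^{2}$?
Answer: $\frac{5487994561}{25600} \approx 2.1437 \cdot 10^{5}$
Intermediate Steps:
$\left(\frac{1}{319 + \left(54 - 213\right)} + 463\right)^{2} = \left(\frac{1}{319 - 159} + 463\right)^{2} = \left(\frac{1}{160} + 463\right)^{2} = \left(\frac{74081}{160}\right)^{2} = \frac{5487994561}{25600}$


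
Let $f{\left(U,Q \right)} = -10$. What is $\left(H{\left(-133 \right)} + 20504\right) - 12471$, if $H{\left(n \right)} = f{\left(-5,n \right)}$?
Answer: $8023$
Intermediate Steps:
$H{\left(n \right)} = -10$
$\left(H{\left(-133 \right)} + 20504\right) - 12471 = \left(-10 + 20504\right) - 12471 = 20494 - 12471 = 8023$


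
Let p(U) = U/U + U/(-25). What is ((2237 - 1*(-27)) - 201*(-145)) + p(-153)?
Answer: 785403/25 ≈ 31416.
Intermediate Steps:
p(U) = 1 - U/25 (p(U) = 1 + U*(-1/25) = 1 - U/25)
((2237 - 1*(-27)) - 201*(-145)) + p(-153) = ((2237 - 1*(-27)) - 201*(-145)) + (1 - 1/25*(-153)) = ((2237 + 27) + 29145) + (1 + 153/25) = (2264 + 29145) + 178/25 = 31409 + 178/25 = 785403/25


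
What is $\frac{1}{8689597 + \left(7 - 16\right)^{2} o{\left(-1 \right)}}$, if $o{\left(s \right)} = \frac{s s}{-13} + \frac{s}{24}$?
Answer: $\frac{104}{903717089} \approx 1.1508 \cdot 10^{-7}$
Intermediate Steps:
$o{\left(s \right)} = - \frac{s^{2}}{13} + \frac{s}{24}$ ($o{\left(s \right)} = s^{2} \left(- \frac{1}{13}\right) + s \frac{1}{24} = - \frac{s^{2}}{13} + \frac{s}{24}$)
$\frac{1}{8689597 + \left(7 - 16\right)^{2} o{\left(-1 \right)}} = \frac{1}{8689597 + \left(7 - 16\right)^{2} \cdot \frac{1}{312} \left(-1\right) \left(13 - -24\right)} = \frac{1}{8689597 + \left(-9\right)^{2} \cdot \frac{1}{312} \left(-1\right) \left(13 + 24\right)} = \frac{1}{8689597 + 81 \cdot \frac{1}{312} \left(-1\right) 37} = \frac{1}{8689597 + 81 \left(- \frac{37}{312}\right)} = \frac{1}{8689597 - \frac{999}{104}} = \frac{1}{\frac{903717089}{104}} = \frac{104}{903717089}$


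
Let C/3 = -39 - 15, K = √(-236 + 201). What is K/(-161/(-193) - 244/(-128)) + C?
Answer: -162 + 6176*I*√35/16925 ≈ -162.0 + 2.1588*I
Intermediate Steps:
K = I*√35 (K = √(-35) = I*√35 ≈ 5.9161*I)
C = -162 (C = 3*(-39 - 15) = 3*(-54) = -162)
K/(-161/(-193) - 244/(-128)) + C = (I*√35)/(-161/(-193) - 244/(-128)) - 162 = (I*√35)/(-161*(-1/193) - 244*(-1/128)) - 162 = (I*√35)/(161/193 + 61/32) - 162 = (I*√35)/(16925/6176) - 162 = (I*√35)*(6176/16925) - 162 = 6176*I*√35/16925 - 162 = -162 + 6176*I*√35/16925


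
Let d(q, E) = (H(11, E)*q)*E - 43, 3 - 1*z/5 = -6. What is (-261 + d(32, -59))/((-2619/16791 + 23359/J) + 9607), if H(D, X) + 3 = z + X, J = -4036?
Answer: 718165129664/216882985893 ≈ 3.3113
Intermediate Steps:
z = 45 (z = 15 - 5*(-6) = 15 + 30 = 45)
H(D, X) = 42 + X (H(D, X) = -3 + (45 + X) = 42 + X)
d(q, E) = -43 + E*q*(42 + E) (d(q, E) = ((42 + E)*q)*E - 43 = (q*(42 + E))*E - 43 = E*q*(42 + E) - 43 = -43 + E*q*(42 + E))
(-261 + d(32, -59))/((-2619/16791 + 23359/J) + 9607) = (-261 + (-43 - 59*32*(42 - 59)))/((-2619/16791 + 23359/(-4036)) + 9607) = (-261 + (-43 - 59*32*(-17)))/((-2619*1/16791 + 23359*(-1/4036)) + 9607) = (-261 + (-43 + 32096))/((-873/5597 - 23359/4036) + 9607) = (-261 + 32053)/(-134263751/22589492 + 9607) = 31792/(216882985893/22589492) = 31792*(22589492/216882985893) = 718165129664/216882985893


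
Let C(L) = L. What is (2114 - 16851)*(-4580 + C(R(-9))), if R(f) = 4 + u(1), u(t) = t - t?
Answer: 67436512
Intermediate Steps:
u(t) = 0
R(f) = 4 (R(f) = 4 + 0 = 4)
(2114 - 16851)*(-4580 + C(R(-9))) = (2114 - 16851)*(-4580 + 4) = -14737*(-4576) = 67436512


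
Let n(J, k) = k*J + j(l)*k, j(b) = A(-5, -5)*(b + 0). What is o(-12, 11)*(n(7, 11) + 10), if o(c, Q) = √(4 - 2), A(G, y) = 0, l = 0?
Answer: 87*√2 ≈ 123.04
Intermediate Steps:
j(b) = 0 (j(b) = 0*(b + 0) = 0*b = 0)
o(c, Q) = √2
n(J, k) = J*k (n(J, k) = k*J + 0*k = J*k + 0 = J*k)
o(-12, 11)*(n(7, 11) + 10) = √2*(7*11 + 10) = √2*(77 + 10) = √2*87 = 87*√2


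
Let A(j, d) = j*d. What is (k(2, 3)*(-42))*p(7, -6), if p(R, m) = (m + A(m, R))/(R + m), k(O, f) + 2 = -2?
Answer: -8064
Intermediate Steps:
A(j, d) = d*j
k(O, f) = -4 (k(O, f) = -2 - 2 = -4)
p(R, m) = (m + R*m)/(R + m)
(k(2, 3)*(-42))*p(7, -6) = (-4*(-42))*(-6*(1 + 7)/(7 - 6)) = 168*(-6*8/1) = 168*(-6*1*8) = 168*(-48) = -8064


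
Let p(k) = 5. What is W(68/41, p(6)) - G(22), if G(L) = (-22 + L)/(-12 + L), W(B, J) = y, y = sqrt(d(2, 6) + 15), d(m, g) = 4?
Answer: sqrt(19) ≈ 4.3589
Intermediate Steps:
y = sqrt(19) (y = sqrt(4 + 15) = sqrt(19) ≈ 4.3589)
W(B, J) = sqrt(19)
G(L) = (-22 + L)/(-12 + L)
W(68/41, p(6)) - G(22) = sqrt(19) - (-22 + 22)/(-12 + 22) = sqrt(19) - 0/10 = sqrt(19) - 1*0 = sqrt(19) + 0 = sqrt(19)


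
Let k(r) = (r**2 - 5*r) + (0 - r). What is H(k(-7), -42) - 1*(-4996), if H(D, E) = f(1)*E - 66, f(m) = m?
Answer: 4888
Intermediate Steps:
k(r) = r**2 - 6*r (k(r) = (r**2 - 5*r) - r = r**2 - 6*r)
H(D, E) = -66 + E (H(D, E) = 1*E - 66 = E - 66 = -66 + E)
H(k(-7), -42) - 1*(-4996) = (-66 - 42) - 1*(-4996) = -108 + 4996 = 4888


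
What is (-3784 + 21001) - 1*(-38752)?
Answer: 55969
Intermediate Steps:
(-3784 + 21001) - 1*(-38752) = 17217 + 38752 = 55969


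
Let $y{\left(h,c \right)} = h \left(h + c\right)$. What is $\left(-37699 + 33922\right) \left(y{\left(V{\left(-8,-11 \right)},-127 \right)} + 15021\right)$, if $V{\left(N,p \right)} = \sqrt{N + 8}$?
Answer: $-56734317$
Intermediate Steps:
$V{\left(N,p \right)} = \sqrt{8 + N}$
$y{\left(h,c \right)} = h \left(c + h\right)$
$\left(-37699 + 33922\right) \left(y{\left(V{\left(-8,-11 \right)},-127 \right)} + 15021\right) = \left(-37699 + 33922\right) \left(\sqrt{8 - 8} \left(-127 + \sqrt{8 - 8}\right) + 15021\right) = - 3777 \left(\sqrt{0} \left(-127 + \sqrt{0}\right) + 15021\right) = - 3777 \left(0 \left(-127 + 0\right) + 15021\right) = - 3777 \left(0 \left(-127\right) + 15021\right) = - 3777 \left(0 + 15021\right) = \left(-3777\right) 15021 = -56734317$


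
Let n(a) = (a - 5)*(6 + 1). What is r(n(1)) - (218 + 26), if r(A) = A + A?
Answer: -300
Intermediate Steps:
n(a) = -35 + 7*a (n(a) = (-5 + a)*7 = -35 + 7*a)
r(A) = 2*A
r(n(1)) - (218 + 26) = 2*(-35 + 7*1) - (218 + 26) = 2*(-35 + 7) - 1*244 = 2*(-28) - 244 = -56 - 244 = -300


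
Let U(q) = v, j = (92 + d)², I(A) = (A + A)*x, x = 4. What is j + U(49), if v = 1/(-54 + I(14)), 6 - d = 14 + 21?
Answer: 230203/58 ≈ 3969.0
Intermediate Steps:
I(A) = 8*A (I(A) = (A + A)*4 = (2*A)*4 = 8*A)
d = -29 (d = 6 - (14 + 21) = 6 - 1*35 = 6 - 35 = -29)
v = 1/58 (v = 1/(-54 + 8*14) = 1/(-54 + 112) = 1/58 ≈ 0.017241)
j = 3969 (j = (92 - 29)² = 63² = 3969)
U(q) = 1/58
j + U(49) = 3969 + 1/58 = 230203/58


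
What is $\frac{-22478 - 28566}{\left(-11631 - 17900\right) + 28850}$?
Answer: $\frac{51044}{681} \approx 74.954$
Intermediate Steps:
$\frac{-22478 - 28566}{\left(-11631 - 17900\right) + 28850} = - \frac{51044}{\left(-11631 - 17900\right) + 28850} = - \frac{51044}{-29531 + 28850} = - \frac{51044}{-681} = \left(-51044\right) \left(- \frac{1}{681}\right) = \frac{51044}{681}$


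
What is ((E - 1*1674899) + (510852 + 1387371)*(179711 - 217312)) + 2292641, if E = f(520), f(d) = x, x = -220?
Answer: -71374465501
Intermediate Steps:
f(d) = -220
E = -220
((E - 1*1674899) + (510852 + 1387371)*(179711 - 217312)) + 2292641 = ((-220 - 1*1674899) + (510852 + 1387371)*(179711 - 217312)) + 2292641 = ((-220 - 1674899) + 1898223*(-37601)) + 2292641 = (-1675119 - 71375083023) + 2292641 = -71376758142 + 2292641 = -71374465501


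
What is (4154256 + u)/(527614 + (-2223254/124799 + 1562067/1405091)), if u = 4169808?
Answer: 486552505559541792/30838756982401915 ≈ 15.777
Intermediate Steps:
(4154256 + u)/(527614 + (-2223254/124799 + 1562067/1405091)) = (4154256 + 4169808)/(527614 + (-2223254/124799 + 1562067/1405091)) = 8324064/(527614 + (-2223254*1/124799 + 1562067*(1/1405091))) = 8324064/(527614 + (-2223254/124799 + 1562067/1405091)) = 8324064/(527614 - 2928929786581/175353951709) = 8324064/(92516270947205745/175353951709) = 8324064*(175353951709/92516270947205745) = 486552505559541792/30838756982401915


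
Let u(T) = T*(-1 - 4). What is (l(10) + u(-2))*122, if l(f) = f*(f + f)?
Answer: 25620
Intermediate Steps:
u(T) = -5*T (u(T) = T*(-5) = -5*T)
l(f) = 2*f**2 (l(f) = f*(2*f) = 2*f**2)
(l(10) + u(-2))*122 = (2*10**2 - 5*(-2))*122 = (2*100 + 10)*122 = (200 + 10)*122 = 210*122 = 25620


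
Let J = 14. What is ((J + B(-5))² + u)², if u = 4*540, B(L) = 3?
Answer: 5997601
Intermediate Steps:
u = 2160
((J + B(-5))² + u)² = ((14 + 3)² + 2160)² = (17² + 2160)² = (289 + 2160)² = 2449² = 5997601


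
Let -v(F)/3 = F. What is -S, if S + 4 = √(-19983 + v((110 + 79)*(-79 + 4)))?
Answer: 4 - 17*√78 ≈ -146.14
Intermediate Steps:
v(F) = -3*F
S = -4 + 17*√78 (S = -4 + √(-19983 - 3*(110 + 79)*(-79 + 4)) = -4 + √(-19983 - 567*(-75)) = -4 + √(-19983 - 3*(-14175)) = -4 + √(-19983 + 42525) = -4 + √22542 = -4 + 17*√78 ≈ 146.14)
-S = -(-4 + 17*√78) = 4 - 17*√78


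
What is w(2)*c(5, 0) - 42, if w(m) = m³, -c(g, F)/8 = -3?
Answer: 150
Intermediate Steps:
c(g, F) = 24 (c(g, F) = -8*(-3) = 24)
w(2)*c(5, 0) - 42 = 2³*24 - 42 = 8*24 - 42 = 192 - 42 = 150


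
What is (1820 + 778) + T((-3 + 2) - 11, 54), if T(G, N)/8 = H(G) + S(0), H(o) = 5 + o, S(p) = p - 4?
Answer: 2510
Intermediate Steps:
S(p) = -4 + p
T(G, N) = 8 + 8*G (T(G, N) = 8*((5 + G) + (-4 + 0)) = 8*((5 + G) - 4) = 8*(1 + G) = 8 + 8*G)
(1820 + 778) + T((-3 + 2) - 11, 54) = (1820 + 778) + (8 + 8*((-3 + 2) - 11)) = 2598 + (8 + 8*(-1 - 11)) = 2598 + (8 + 8*(-12)) = 2598 + (8 - 96) = 2598 - 88 = 2510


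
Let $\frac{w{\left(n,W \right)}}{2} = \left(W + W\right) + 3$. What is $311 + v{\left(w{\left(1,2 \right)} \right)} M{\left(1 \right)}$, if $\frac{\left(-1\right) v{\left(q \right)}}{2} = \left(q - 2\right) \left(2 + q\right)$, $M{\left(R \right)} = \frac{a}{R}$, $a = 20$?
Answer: $-7369$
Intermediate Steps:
$M{\left(R \right)} = \frac{20}{R}$
$w{\left(n,W \right)} = 6 + 4 W$ ($w{\left(n,W \right)} = 2 \left(\left(W + W\right) + 3\right) = 2 \left(2 W + 3\right) = 2 \left(3 + 2 W\right) = 6 + 4 W$)
$v{\left(q \right)} = - 2 \left(-2 + q\right) \left(2 + q\right)$ ($v{\left(q \right)} = - 2 \left(q - 2\right) \left(2 + q\right) = - 2 \left(-2 + q\right) \left(2 + q\right)$)
$311 + v{\left(w{\left(1,2 \right)} \right)} M{\left(1 \right)} = 311 + \left(8 - 2 \left(6 + 4 \cdot 2\right)^{2}\right) \frac{20}{1} = 311 + \left(8 - 2 \left(6 + 8\right)^{2}\right) 20 \cdot 1 = 311 + \left(8 - 2 \cdot 14^{2}\right) 20 = 311 + \left(8 - 392\right) 20 = 311 - 7680 = -7369$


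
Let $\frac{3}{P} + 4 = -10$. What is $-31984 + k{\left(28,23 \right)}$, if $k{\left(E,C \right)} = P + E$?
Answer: $- \frac{447387}{14} \approx -31956.0$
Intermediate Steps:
$P = - \frac{3}{14}$ ($P = \frac{3}{-4 - 10} = \frac{3}{-14} = 3 \left(- \frac{1}{14}\right) = - \frac{3}{14} \approx -0.21429$)
$k{\left(E,C \right)} = - \frac{3}{14} + E$
$-31984 + k{\left(28,23 \right)} = -31984 + \left(- \frac{3}{14} + 28\right) = -31984 + \frac{389}{14} = - \frac{447387}{14}$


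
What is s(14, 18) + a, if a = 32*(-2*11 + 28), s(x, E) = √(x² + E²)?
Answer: 192 + 2*√130 ≈ 214.80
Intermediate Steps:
s(x, E) = √(E² + x²)
a = 192 (a = 32*(-22 + 28) = 32*6 = 192)
s(14, 18) + a = √(18² + 14²) + 192 = √(324 + 196) + 192 = √520 + 192 = 2*√130 + 192 = 192 + 2*√130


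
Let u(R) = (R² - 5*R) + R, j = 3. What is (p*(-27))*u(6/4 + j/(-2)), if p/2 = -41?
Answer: 0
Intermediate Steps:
p = -82 (p = 2*(-41) = -82)
u(R) = R² - 4*R
(p*(-27))*u(6/4 + j/(-2)) = (-82*(-27))*((6/4 + 3/(-2))*(-4 + (6/4 + 3/(-2)))) = 2214*((6*(¼) + 3*(-½))*(-4 + (6*(¼) + 3*(-½)))) = 2214*((3/2 - 3/2)*(-4 + (3/2 - 3/2))) = 2214*(0*(-4 + 0)) = 2214*(0*(-4)) = 2214*0 = 0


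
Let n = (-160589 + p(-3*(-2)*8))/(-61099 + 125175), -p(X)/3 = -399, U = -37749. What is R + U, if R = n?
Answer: -604741079/16019 ≈ -37752.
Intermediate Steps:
p(X) = 1197 (p(X) = -3*(-399) = 1197)
n = -39848/16019 (n = (-160589 + 1197)/(-61099 + 125175) = -159392/64076 = -159392*1/64076 = -39848/16019 ≈ -2.4875)
R = -39848/16019 ≈ -2.4875
R + U = -39848/16019 - 37749 = -604741079/16019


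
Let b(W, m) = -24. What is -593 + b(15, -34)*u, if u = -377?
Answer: 8455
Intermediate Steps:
-593 + b(15, -34)*u = -593 - 24*(-377) = -593 + 9048 = 8455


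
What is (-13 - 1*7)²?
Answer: 400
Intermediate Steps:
(-13 - 1*7)² = (-13 - 7)² = (-20)² = 400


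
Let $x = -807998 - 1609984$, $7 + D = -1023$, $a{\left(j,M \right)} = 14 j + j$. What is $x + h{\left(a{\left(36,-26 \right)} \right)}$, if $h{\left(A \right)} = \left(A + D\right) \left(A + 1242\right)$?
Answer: $-3291162$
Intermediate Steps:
$a{\left(j,M \right)} = 15 j$
$D = -1030$ ($D = -7 - 1023 = -1030$)
$x = -2417982$
$h{\left(A \right)} = \left(-1030 + A\right) \left(1242 + A\right)$ ($h{\left(A \right)} = \left(A - 1030\right) \left(A + 1242\right) = \left(-1030 + A\right) \left(1242 + A\right)$)
$x + h{\left(a{\left(36,-26 \right)} \right)} = -2417982 + \left(-1279260 + \left(15 \cdot 36\right)^{2} + 212 \cdot 15 \cdot 36\right) = -2417982 + \left(-1279260 + 540^{2} + 212 \cdot 540\right) = -2417982 + \left(-1279260 + 291600 + 114480\right) = -2417982 - 873180 = -3291162$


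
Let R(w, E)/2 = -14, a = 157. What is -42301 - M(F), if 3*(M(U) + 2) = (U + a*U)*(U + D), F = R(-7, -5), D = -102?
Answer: -702017/3 ≈ -2.3401e+5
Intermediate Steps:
R(w, E) = -28 (R(w, E) = 2*(-14) = -28)
F = -28
M(U) = -2 + 158*U*(-102 + U)/3 (M(U) = -2 + ((U + 157*U)*(U - 102))/3 = -2 + ((158*U)*(-102 + U))/3 = -2 + (158*U*(-102 + U))/3 = -2 + 158*U*(-102 + U)/3)
-42301 - M(F) = -42301 - (-2 - 5372*(-28) + (158/3)*(-28)²) = -42301 - (-2 + 150416 + (158/3)*784) = -42301 - (-2 + 150416 + 123872/3) = -42301 - 1*575114/3 = -42301 - 575114/3 = -702017/3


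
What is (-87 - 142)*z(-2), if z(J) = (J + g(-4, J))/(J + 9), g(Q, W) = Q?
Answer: 1374/7 ≈ 196.29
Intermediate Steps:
z(J) = (-4 + J)/(9 + J) (z(J) = (J - 4)/(J + 9) = (-4 + J)/(9 + J))
(-87 - 142)*z(-2) = (-87 - 142)*((-4 - 2)/(9 - 2)) = -229*(-6)/7 = -229*(-6/7) = 1374/7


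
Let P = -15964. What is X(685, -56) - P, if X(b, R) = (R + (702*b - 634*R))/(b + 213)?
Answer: 7425995/449 ≈ 16539.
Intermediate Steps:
X(b, R) = (-633*R + 702*b)/(213 + b) (X(b, R) = (R + (-634*R + 702*b))/(213 + b) = (-633*R + 702*b)/(213 + b))
X(685, -56) - P = 3*(-211*(-56) + 234*685)/(213 + 685) - 1*(-15964) = 3*(11816 + 160290)/898 + 15964 = 3*(1/898)*172106 + 15964 = 258159/449 + 15964 = 7425995/449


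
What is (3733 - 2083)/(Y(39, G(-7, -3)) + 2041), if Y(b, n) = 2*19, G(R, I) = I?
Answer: 50/63 ≈ 0.79365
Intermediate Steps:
Y(b, n) = 38
(3733 - 2083)/(Y(39, G(-7, -3)) + 2041) = (3733 - 2083)/(38 + 2041) = 1650/2079 = 1650*(1/2079) = 50/63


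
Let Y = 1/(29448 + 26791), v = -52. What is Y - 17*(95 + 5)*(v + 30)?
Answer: 2103338601/56239 ≈ 37400.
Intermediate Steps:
Y = 1/56239 ≈ 1.7781e-5
Y - 17*(95 + 5)*(v + 30) = 1/56239 - 17*(95 + 5)*(-52 + 30) = 1/56239 - 1700*(-22) = 1/56239 - 17*(-2200) = 1/56239 + 37400 = 2103338601/56239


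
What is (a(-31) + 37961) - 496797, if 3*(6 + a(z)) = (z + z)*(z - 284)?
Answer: -452332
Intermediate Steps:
a(z) = -6 + 2*z*(-284 + z)/3 (a(z) = -6 + ((z + z)*(z - 284))/3 = -6 + ((2*z)*(-284 + z))/3 = -6 + (2*z*(-284 + z))/3 = -6 + 2*z*(-284 + z)/3)
(a(-31) + 37961) - 496797 = ((-6 - 568/3*(-31) + (2/3)*(-31)**2) + 37961) - 496797 = ((-6 + 17608/3 + (2/3)*961) + 37961) - 496797 = ((-6 + 17608/3 + 1922/3) + 37961) - 496797 = (6504 + 37961) - 496797 = 44465 - 496797 = -452332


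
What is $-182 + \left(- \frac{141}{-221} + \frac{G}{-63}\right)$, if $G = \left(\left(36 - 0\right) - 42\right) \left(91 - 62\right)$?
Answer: $- \frac{828883}{4641} \approx -178.6$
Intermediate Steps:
$G = -174$ ($G = \left(\left(36 + 0\right) - 42\right) 29 = \left(36 - 42\right) 29 = \left(-6\right) 29 = -174$)
$-182 + \left(- \frac{141}{-221} + \frac{G}{-63}\right) = -182 - \left(- \frac{141}{221} - \frac{58}{21}\right) = -182 - - \frac{15779}{4641} = -182 + \left(\frac{141}{221} + \frac{58}{21}\right) = -182 + \frac{15779}{4641} = - \frac{828883}{4641}$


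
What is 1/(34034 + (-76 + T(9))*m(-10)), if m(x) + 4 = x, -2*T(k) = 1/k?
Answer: 9/315889 ≈ 2.8491e-5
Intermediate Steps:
T(k) = -1/(2*k)
m(x) = -4 + x
1/(34034 + (-76 + T(9))*m(-10)) = 1/(34034 + (-76 - ½/9)*(-4 - 10)) = 1/(34034 + (-76 - ½*⅑)*(-14)) = 1/(34034 + (-76 - 1/18)*(-14)) = 1/(34034 - 1369/18*(-14)) = 1/(34034 + 9583/9) = 1/(315889/9) = 9/315889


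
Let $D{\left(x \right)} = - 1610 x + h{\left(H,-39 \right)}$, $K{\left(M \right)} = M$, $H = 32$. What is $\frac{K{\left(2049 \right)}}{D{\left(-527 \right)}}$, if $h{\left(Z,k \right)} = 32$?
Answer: $\frac{683}{282834} \approx 0.0024148$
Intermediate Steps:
$D{\left(x \right)} = 32 - 1610 x$ ($D{\left(x \right)} = - 1610 x + 32 = 32 - 1610 x$)
$\frac{K{\left(2049 \right)}}{D{\left(-527 \right)}} = \frac{2049}{32 - -848470} = \frac{2049}{32 + 848470} = \frac{2049}{848502} = 2049 \cdot \frac{1}{848502} = \frac{683}{282834}$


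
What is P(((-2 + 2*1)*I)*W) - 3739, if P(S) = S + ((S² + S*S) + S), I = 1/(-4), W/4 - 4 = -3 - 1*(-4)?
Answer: -3739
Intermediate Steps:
W = 20 (W = 16 + 4*(-3 - 1*(-4)) = 16 + 4*(-3 + 4) = 16 + 4*1 = 16 + 4 = 20)
I = -¼ ≈ -0.25000
P(S) = 2*S + 2*S² (P(S) = S + ((S² + S²) + S) = S + (2*S² + S) = S + (S + 2*S²) = 2*S + 2*S²)
P(((-2 + 2*1)*I)*W) - 3739 = 2*(((-2 + 2*1)*(-¼))*20)*(1 + ((-2 + 2*1)*(-¼))*20) - 3739 = 2*(((-2 + 2)*(-¼))*20)*(1 + ((-2 + 2)*(-¼))*20) - 3739 = 2*((0*(-¼))*20)*(1 + (0*(-¼))*20) - 3739 = 2*(0*20)*(1 + 0*20) - 3739 = 2*0*(1 + 0) - 3739 = 2*0*1 - 3739 = 0 - 3739 = -3739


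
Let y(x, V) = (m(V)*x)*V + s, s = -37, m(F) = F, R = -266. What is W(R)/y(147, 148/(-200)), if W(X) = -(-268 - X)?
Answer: 5000/108743 ≈ 0.045980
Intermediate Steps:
W(X) = 268 + X
y(x, V) = -37 + x*V² (y(x, V) = (V*x)*V - 37 = x*V² - 37 = -37 + x*V²)
W(R)/y(147, 148/(-200)) = (268 - 266)/(-37 + 147*(148/(-200))²) = 2/(-37 + 147*(148*(-1/200))²) = 2/(-37 + 147*(-37/50)²) = 2/(-37 + 147*(1369/2500)) = 2/(-37 + 201243/2500) = 2/(108743/2500) = 2*(2500/108743) = 5000/108743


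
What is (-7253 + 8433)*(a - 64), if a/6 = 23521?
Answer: 166453160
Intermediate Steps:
a = 141126 (a = 6*23521 = 141126)
(-7253 + 8433)*(a - 64) = (-7253 + 8433)*(141126 - 64) = 1180*141062 = 166453160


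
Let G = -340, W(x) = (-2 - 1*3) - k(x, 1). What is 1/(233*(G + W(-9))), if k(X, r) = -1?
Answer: -1/80152 ≈ -1.2476e-5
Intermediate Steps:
W(x) = -4 (W(x) = (-2 - 1*3) - 1*(-1) = (-2 - 3) + 1 = -5 + 1 = -4)
1/(233*(G + W(-9))) = 1/(233*(-340 - 4)) = 1/(233*(-344)) = 1/(-80152) = -1/80152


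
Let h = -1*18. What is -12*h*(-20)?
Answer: -4320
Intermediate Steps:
h = -18
-12*h*(-20) = -12*(-18)*(-20) = 216*(-20) = -4320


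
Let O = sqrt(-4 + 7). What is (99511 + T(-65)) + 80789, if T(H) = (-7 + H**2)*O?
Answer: 180300 + 4218*sqrt(3) ≈ 1.8761e+5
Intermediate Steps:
O = sqrt(3) ≈ 1.7320
T(H) = sqrt(3)*(-7 + H**2) (T(H) = (-7 + H**2)*sqrt(3) = sqrt(3)*(-7 + H**2))
(99511 + T(-65)) + 80789 = (99511 + sqrt(3)*(-7 + (-65)**2)) + 80789 = (99511 + sqrt(3)*(-7 + 4225)) + 80789 = (99511 + sqrt(3)*4218) + 80789 = (99511 + 4218*sqrt(3)) + 80789 = 180300 + 4218*sqrt(3)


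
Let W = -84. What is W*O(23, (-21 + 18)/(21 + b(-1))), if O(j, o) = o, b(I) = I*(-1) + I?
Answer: 12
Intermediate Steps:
b(I) = 0 (b(I) = -I + I = 0)
W*O(23, (-21 + 18)/(21 + b(-1))) = -84*(-21 + 18)/(21 + 0) = -(-252)/21 = -84*(-⅐) = 12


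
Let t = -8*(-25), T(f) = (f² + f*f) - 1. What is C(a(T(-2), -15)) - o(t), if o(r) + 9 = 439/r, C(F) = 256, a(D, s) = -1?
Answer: 52561/200 ≈ 262.81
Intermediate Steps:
T(f) = -1 + 2*f² (T(f) = (f² + f²) - 1 = 2*f² - 1 = -1 + 2*f²)
t = 200
o(r) = -9 + 439/r
C(a(T(-2), -15)) - o(t) = 256 - (-9 + 439/200) = 256 - 1*(-1361/200) = 256 + 1361/200 = 52561/200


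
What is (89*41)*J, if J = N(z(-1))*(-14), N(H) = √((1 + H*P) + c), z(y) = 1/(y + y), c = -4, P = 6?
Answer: -51086*I*√6 ≈ -1.2513e+5*I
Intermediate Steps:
z(y) = 1/(2*y)
N(H) = √(-3 + 6*H) (N(H) = √((1 + H*6) - 4) = √((1 + 6*H) - 4) = √(-3 + 6*H))
J = -14*I*√6 (J = √(-3 + 6*((½)/(-1)))*(-14) = √(-3 + 6*((½)*(-1)))*(-14) = √(-3 + 6*(-½))*(-14) = √(-3 - 3)*(-14) = √(-6)*(-14) = (I*√6)*(-14) = -14*I*√6 ≈ -34.293*I)
(89*41)*J = (89*41)*(-14*I*√6) = 3649*(-14*I*√6) = -51086*I*√6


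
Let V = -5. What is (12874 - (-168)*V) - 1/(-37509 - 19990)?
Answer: 691942967/57499 ≈ 12034.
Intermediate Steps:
(12874 - (-168)*V) - 1/(-37509 - 19990) = (12874 - (-168)*(-5)) - 1/(-37509 - 19990) = (12874 - 1*840) - 1/(-57499) = (12874 - 840) - 1*(-1/57499) = 12034 + 1/57499 = 691942967/57499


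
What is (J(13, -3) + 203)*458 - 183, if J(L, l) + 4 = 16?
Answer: 98287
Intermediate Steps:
J(L, l) = 12 (J(L, l) = -4 + 16 = 12)
(J(13, -3) + 203)*458 - 183 = (12 + 203)*458 - 183 = 215*458 - 183 = 98470 - 183 = 98287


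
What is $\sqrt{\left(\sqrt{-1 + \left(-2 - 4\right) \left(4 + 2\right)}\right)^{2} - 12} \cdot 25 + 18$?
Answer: $18 + 175 i \approx 18.0 + 175.0 i$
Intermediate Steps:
$\sqrt{\left(\sqrt{-1 + \left(-2 - 4\right) \left(4 + 2\right)}\right)^{2} - 12} \cdot 25 + 18 = \sqrt{\left(\sqrt{-1 - 36}\right)^{2} - 12} \cdot 25 + 18 = \sqrt{\left(\sqrt{-37}\right)^{2} - 12} \cdot 25 + 18 = \sqrt{\left(i \sqrt{37}\right)^{2} - 12} \cdot 25 + 18 = \sqrt{-37 - 12} \cdot 25 + 18 = \sqrt{-49} \cdot 25 + 18 = 7 i 25 + 18 = 175 i + 18 = 18 + 175 i$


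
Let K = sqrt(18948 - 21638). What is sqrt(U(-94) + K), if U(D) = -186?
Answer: sqrt(-186 + I*sqrt(2690)) ≈ 1.8836 + 13.768*I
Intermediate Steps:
K = I*sqrt(2690) (K = sqrt(-2690) = I*sqrt(2690) ≈ 51.865*I)
sqrt(U(-94) + K) = sqrt(-186 + I*sqrt(2690))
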